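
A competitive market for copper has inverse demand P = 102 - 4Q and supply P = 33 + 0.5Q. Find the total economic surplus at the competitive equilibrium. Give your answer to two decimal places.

Set 102 - 4Q = 33 + 0.5Q, which gives 69 = 4.5Q, so Q* = 15.3333 and P* = 102 - 4(15.3333) = 40.6667.
CS = (1/2)(15.3333)(61.3333) = 470.2222 and PS = (1/2)(15.3333)(7.6667) = 58.7778, so total surplus = 529.

529.00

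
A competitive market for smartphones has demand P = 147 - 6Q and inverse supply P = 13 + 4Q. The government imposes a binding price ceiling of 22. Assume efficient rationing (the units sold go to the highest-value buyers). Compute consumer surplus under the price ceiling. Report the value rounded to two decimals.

Free-market equilibrium: 147 - 6Q = 13 + 4Q gives Q* = 13.4, P* = 66.6.
At the ceiling price 22, quantity supplied is (22 - 13)/4 = 2.25; supply is the short side, so Q = 2.25 trades at P = 22.
The demand price at Q = 2.25 is 133.5. CS is the trapezoid between demand and 22 over [0, 2.25]: (1/2)[(147 - 22) + (133.5 - 22)](2.25) = 266.0625.

266.06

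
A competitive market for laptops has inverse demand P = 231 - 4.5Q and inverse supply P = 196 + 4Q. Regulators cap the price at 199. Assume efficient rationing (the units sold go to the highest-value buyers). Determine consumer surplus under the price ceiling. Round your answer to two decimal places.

22.73

Without the control, 231 - 4.5Q = 196 + 4Q so Q* = 4.1176 and P* = 212.4706.
At P = 199, sellers supply (199 - 196)/4 = 0.75 while buyers want more, so the quantity traded is 0.75 at price 199.
The demand price at Q = 0.75 is 227.625. CS is the trapezoid between demand and 199 over [0, 0.75]: (1/2)[(231 - 199) + (227.625 - 199)](0.75) = 22.7344.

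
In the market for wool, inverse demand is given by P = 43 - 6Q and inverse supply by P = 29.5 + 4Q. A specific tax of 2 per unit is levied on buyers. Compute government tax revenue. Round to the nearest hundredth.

2.30

Pre-tax equilibrium: 43 - 6Q = 29.5 + 4Q gives Q* = 1.35, P* = 34.9.
A tax on buyers shifts demand down by 2: (43 - 2) - 6Q = 29.5 + 4Q, so Q_t = 1.15. Buyers pay P_b = 36.1; sellers receive P_s = P_b - 2 = 34.1.
Tax revenue = t x Q_t = 2 x 1.15 = 2.3.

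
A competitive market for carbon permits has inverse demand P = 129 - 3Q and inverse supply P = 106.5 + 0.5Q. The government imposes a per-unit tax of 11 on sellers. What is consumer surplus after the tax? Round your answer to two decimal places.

Without the tax, 129 - 3Q = 106.5 + 0.5Q so Q* = 6.4286 and P* = 109.7143.
With the tax, sellers need 11 more per unit: 129 - 3Q = 106.5 + 0.5Q + 11, so Q_t = 3.2857. Buyers pay P_b = 119.1429; sellers receive P_s = P_b - 11 = 108.1429.
CS = (1/2)(Q_t)(129 - P_b) = (1/2)(3.2857)(9.8571) = 16.1939.

16.19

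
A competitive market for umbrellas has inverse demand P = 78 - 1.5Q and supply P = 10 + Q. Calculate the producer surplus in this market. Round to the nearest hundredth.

369.92

Setting demand equal to supply, 68 = 2.5Q, so Q* = 27.2 and P* = 37.2.
Producer surplus is the triangle above supply below P*: (1/2)(27.2)(37.2 - 10) = (1/2)(27.2)(27.2) = 369.92.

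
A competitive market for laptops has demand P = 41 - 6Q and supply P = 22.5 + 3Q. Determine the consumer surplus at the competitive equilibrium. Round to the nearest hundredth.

Setting demand equal to supply, 18.5 = 9Q, so Q* = 2.0556 and P* = 28.6667.
Consumer surplus is the triangle under demand above P*: (1/2)(2.0556)(41 - 28.6667) = (1/2)(2.0556)(12.3333) = 12.6759.

12.68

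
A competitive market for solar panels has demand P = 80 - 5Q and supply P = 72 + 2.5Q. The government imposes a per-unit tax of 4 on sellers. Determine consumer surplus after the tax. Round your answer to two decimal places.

Without the tax, 80 - 5Q = 72 + 2.5Q so Q* = 1.0667 and P* = 74.6667.
A tax on sellers shifts supply up by 4: 80 - 5Q = 72 + 2.5Q + 4, so Q_t = 0.5333. Buyers pay P_b = 77.3333; sellers receive P_s = P_b - 4 = 73.3333.
Consumer surplus is the triangle under demand above P_b: (1/2)(0.5333)(80 - 77.3333) = 0.7111.

0.71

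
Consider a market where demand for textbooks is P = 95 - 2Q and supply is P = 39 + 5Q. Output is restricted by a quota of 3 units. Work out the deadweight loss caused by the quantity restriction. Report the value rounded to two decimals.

87.50

Unrestricted equilibrium: Q* = (95 - 39)/(2 + 5) = 8.
At Q = 3 the demand price is 95 - 2(3) = 89 and the supply price is 39 + 5(3) = 54.
Deadweight loss is the triangle between the curves from 3 to 8: (1/2)(89 - 54)(8 - 3) = 87.5.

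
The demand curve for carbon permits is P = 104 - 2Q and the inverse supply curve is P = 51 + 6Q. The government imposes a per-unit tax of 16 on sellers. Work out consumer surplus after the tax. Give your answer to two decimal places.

21.39

Pre-tax equilibrium: 104 - 2Q = 51 + 6Q gives Q* = 6.625, P* = 90.75.
A tax on sellers shifts supply up by 16: 104 - 2Q = 51 + 6Q + 16, so Q_t = 4.625. Buyers pay P_b = 94.75; sellers receive P_s = P_b - 16 = 78.75.
CS = (1/2)(Q_t)(104 - P_b) = (1/2)(4.625)(9.25) = 21.3906.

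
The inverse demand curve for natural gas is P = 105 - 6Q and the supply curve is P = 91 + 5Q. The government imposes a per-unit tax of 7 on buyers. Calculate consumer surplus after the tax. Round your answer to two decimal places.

1.21

Without the tax, 105 - 6Q = 91 + 5Q so Q* = 1.2727 and P* = 97.3636.
A tax on buyers shifts demand down by 7: (105 - 7) - 6Q = 91 + 5Q, so Q_t = 0.6364. Buyers pay P_b = 101.1818; sellers receive P_s = P_b - 7 = 94.1818.
Consumer surplus is the triangle under demand above P_b: (1/2)(0.6364)(105 - 101.1818) = 1.2149.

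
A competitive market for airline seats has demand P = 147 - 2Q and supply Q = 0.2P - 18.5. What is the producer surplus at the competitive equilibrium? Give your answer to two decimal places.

Rewriting supply in inverse form: P = 92.5 + 5Q.
Setting demand equal to supply, 54.5 = 7Q, so Q* = 7.7857 and P* = 131.4286.
Producer surplus is the triangle above supply below P*: (1/2)(7.7857)(131.4286 - 92.5) = (1/2)(7.7857)(38.9286) = 151.5434.

151.54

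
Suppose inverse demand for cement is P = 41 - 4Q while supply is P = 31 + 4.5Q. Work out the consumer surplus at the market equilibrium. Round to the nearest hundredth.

Setting demand equal to supply, 10 = 8.5Q, so Q* = 1.1765 and P* = 36.2941.
The demand choke price is 41, so CS = (1/2)(Q*)(41 - P*) = (1/2)(1.1765)(4.7059) = 2.7682.

2.77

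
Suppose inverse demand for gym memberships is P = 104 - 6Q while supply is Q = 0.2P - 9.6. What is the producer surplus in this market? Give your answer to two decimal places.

64.79

Rewriting supply in inverse form: P = 48 + 5Q.
Set 104 - 6Q = 48 + 5Q, which gives 56 = 11Q, so Q* = 5.0909 and P* = 104 - 6(5.0909) = 73.4545.
Producer surplus is the triangle above supply below P*: (1/2)(5.0909)(73.4545 - 48) = (1/2)(5.0909)(25.4545) = 64.7934.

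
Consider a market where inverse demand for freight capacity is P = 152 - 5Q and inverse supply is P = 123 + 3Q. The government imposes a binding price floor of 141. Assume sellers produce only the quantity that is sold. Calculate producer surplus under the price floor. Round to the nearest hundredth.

32.34

Without the control, 152 - 5Q = 123 + 3Q so Q* = 3.625 and P* = 133.875.
At P = 141, buyers demand (152 - 141)/5 = 2.2 while sellers would supply more, so the quantity traded is 2.2 at price 141.
The supply price at Q = 2.2 is 129.6. PS is the trapezoid between 141 and supply over [0, 2.2]: (1/2)[(141 - 123) + (141 - 129.6)](2.2) = 32.34.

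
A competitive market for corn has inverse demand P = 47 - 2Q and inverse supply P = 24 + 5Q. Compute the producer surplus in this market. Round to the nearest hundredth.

26.99

Equilibrium: 47 - 2Q = 24 + 5Q, so Q* = 3.2857 and P* = 40.4286.
PS is the area between P* and the supply curve from 0 to Q*: (1/2)(3.2857)(16.4286) = 26.9898.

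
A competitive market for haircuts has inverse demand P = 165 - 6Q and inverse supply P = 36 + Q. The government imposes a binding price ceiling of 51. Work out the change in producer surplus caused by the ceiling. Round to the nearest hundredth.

Free-market equilibrium: 165 - 6Q = 36 + Q gives Q* = 18.4286, P* = 54.4286.
At P = 51, sellers supply (51 - 36)/1 = 15 while buyers want more, so the quantity traded is 15 at price 51.
PS goes from (1/2)(18.4286)(18.4286) = 169.8061 to 112.5 (computed as (51 - 36)(15) - (1/2)(1)(15)^2), a change of -57.3061.

-57.31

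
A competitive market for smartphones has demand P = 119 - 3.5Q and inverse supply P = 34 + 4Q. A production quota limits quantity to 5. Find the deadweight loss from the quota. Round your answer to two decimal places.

Unrestricted equilibrium: Q* = (119 - 34)/(3.5 + 4) = 11.3333.
At Q = 5 the demand price is 119 - 3.5(5) = 101.5 and the supply price is 34 + 4(5) = 54.
Deadweight loss is the triangle between the curves from 5 to 11.3333: (1/2)(101.5 - 54)(11.3333 - 5) = 150.4167.

150.42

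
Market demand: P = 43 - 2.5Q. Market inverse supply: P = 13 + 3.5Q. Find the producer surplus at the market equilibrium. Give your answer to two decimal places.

43.75

Equilibrium: 43 - 2.5Q = 13 + 3.5Q, so Q* = 5 and P* = 30.5.
PS is the area between P* and the supply curve from 0 to Q*: (1/2)(5)(17.5) = 43.75.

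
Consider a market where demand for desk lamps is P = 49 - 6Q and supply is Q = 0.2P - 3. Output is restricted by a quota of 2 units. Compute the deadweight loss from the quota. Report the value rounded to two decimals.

6.55

Rewriting supply in inverse form: P = 15 + 5Q.
Without the quota, 49 - 6Q = 15 + 5Q gives Q* = 3.0909.
At Q = 2 the demand price is 49 - 6(2) = 37 and the supply price is 15 + 5(2) = 25.
DWL = (1/2)(gap between curves at 2) x (Q* - 2) = (1/2)(12)(1.0909) = 6.5455.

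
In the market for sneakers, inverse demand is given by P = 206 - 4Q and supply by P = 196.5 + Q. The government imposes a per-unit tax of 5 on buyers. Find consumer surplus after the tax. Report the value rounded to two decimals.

Pre-tax equilibrium: 206 - 4Q = 196.5 + Q gives Q* = 1.9, P* = 198.4.
A tax on buyers shifts demand down by 5: (206 - 5) - 4Q = 196.5 + Q, so Q_t = 0.9. Buyers pay P_b = 202.4; sellers receive P_s = P_b - 5 = 197.4.
CS = (1/2)(Q_t)(206 - P_b) = (1/2)(0.9)(3.6) = 1.62.

1.62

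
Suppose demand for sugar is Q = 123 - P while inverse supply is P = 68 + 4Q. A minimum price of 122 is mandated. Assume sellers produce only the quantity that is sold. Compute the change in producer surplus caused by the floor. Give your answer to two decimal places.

-190.00

Rewriting demand in inverse form: P = 123 - Q.
Free-market equilibrium: 123 - Q = 68 + 4Q gives Q* = 11, P* = 112.
At the floor price 122, quantity demanded is (123 - 122)/1 = 1; demand is the short side, so Q = 1 trades at P = 122.
PS goes from (1/2)(11)(44) = 242 to 52 (computed as (122 - 68)(1) - (1/2)(4)(1)^2), a change of -190.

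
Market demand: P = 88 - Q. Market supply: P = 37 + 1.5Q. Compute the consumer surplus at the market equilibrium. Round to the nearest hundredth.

208.08

Equilibrium: 88 - Q = 37 + 1.5Q, so Q* = 20.4 and P* = 67.6.
CS is the area between the demand curve and P* from 0 to Q*: (1/2)(20.4)(20.4) = 208.08.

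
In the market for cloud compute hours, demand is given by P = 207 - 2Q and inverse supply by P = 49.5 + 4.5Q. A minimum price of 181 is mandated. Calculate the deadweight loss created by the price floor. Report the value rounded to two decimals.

Free-market equilibrium: 207 - 2Q = 49.5 + 4.5Q gives Q* = 24.2308, P* = 158.5385.
At the floor price 181, quantity demanded is (207 - 181)/2 = 13; demand is the short side, so Q = 13 trades at P = 181.
The lost-trades triangle has base Q* - 13 = 11.2308 and height equal to the gap between the curves at Q = 13, which is 181 - 108 = 73. DWL = (1/2)(11.2308)(73) = 409.9231.

409.92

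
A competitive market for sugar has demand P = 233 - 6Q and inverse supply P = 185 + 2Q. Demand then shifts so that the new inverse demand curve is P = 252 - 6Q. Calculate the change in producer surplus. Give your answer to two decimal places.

Initial equilibrium: Q_0 = 6, P_0 = 197; CS_0 = (1/2)(6)(36) = 108, PS_0 = (1/2)(6)(12) = 36.
New equilibrium: 252 - 6Q = 185 + 2Q gives Q_1 = 8.375, P_1 = 201.75; CS_1 = 210.4219, PS_1 = 70.1406.
Change in producer surplus = 70.1406 - 36 = 34.1406.

34.14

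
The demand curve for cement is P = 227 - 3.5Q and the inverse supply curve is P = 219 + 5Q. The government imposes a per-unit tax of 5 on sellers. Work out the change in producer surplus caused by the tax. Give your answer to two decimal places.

-1.90

Pre-tax equilibrium: 227 - 3.5Q = 219 + 5Q gives Q* = 0.9412, P* = 223.7059.
With the tax, sellers need 5 more per unit: 227 - 3.5Q = 219 + 5Q + 5, so Q_t = 0.3529. Buyers pay P_b = 225.7647; sellers receive P_s = P_b - 5 = 220.7647.
Producers lose the trapezoid between P_s and P* out to Q_t plus the triangle from Q_t to Q*: change in PS = 0.3114 - 2.2145 = -1.9031.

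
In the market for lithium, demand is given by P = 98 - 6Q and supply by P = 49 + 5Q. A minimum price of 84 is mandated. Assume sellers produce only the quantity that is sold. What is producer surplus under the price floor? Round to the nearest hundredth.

Without the control, 98 - 6Q = 49 + 5Q so Q* = 4.4545 and P* = 71.2727.
At the floor price 84, quantity demanded is (98 - 84)/6 = 2.3333; demand is the short side, so Q = 2.3333 trades at P = 84.
The supply price at Q = 2.3333 is 60.6667. PS is the trapezoid between 84 and supply over [0, 2.3333]: (1/2)[(84 - 49) + (84 - 60.6667)](2.3333) = 68.0556.

68.06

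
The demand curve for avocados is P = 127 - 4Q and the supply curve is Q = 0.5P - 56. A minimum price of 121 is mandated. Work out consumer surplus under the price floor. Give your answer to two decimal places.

4.50

Rewriting supply in inverse form: P = 112 + 2Q.
Without the control, 127 - 4Q = 112 + 2Q so Q* = 2.5 and P* = 117.
At P = 121, buyers demand (127 - 121)/4 = 1.5 while sellers would supply more, so the quantity traded is 1.5 at price 121.
CS is the triangle under demand above 121: (1/2)(1.5)(127 - 121) = 4.5.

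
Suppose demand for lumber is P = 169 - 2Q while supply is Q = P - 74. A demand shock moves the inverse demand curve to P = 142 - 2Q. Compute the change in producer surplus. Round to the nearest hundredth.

Rewriting supply in inverse form: P = 74 + Q.
Initial equilibrium: Q_0 = 31.6667, P_0 = 105.6667; CS_0 = (1/2)(31.6667)(63.3333) = 1002.7778, PS_0 = (1/2)(31.6667)(31.6667) = 501.3889.
New equilibrium: 142 - 2Q = 74 + Q gives Q_1 = 22.6667, P_1 = 96.6667; CS_1 = 513.7778, PS_1 = 256.8889.
Change in producer surplus = 256.8889 - 501.3889 = -244.5.

-244.50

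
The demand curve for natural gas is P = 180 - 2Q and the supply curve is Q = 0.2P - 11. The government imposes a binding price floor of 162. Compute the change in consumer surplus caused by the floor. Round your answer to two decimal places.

Rewriting supply in inverse form: P = 55 + 5Q.
Free-market equilibrium: 180 - 2Q = 55 + 5Q gives Q* = 17.8571, P* = 144.2857.
At P = 162, buyers demand (180 - 162)/2 = 9 while sellers would supply more, so the quantity traded is 9 at price 162.
CS goes from (1/2)(17.8571)(35.7143) = 318.8776 to 81 (computed as (180 - 162)(9) - (1/2)(2)(9)^2), a change of -237.8776.

-237.88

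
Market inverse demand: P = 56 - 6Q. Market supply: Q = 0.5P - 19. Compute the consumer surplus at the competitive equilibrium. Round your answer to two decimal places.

15.19

Rewriting supply in inverse form: P = 38 + 2Q.
Equilibrium: 56 - 6Q = 38 + 2Q, so Q* = 2.25 and P* = 42.5.
CS is the area between the demand curve and P* from 0 to Q*: (1/2)(2.25)(13.5) = 15.1875.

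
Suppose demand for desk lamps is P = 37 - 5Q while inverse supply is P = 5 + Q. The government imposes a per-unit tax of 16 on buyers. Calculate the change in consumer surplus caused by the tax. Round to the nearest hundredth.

-53.33

Without the tax, 37 - 5Q = 5 + Q so Q* = 5.3333 and P* = 10.3333.
With the tax, buyers' net willingness to pay falls by 16: (37 - 16) - 5Q = 5 + Q, so Q_t = 2.6667. Buyers pay P_b = 23.6667; sellers receive P_s = P_b - 16 = 7.6667.
CS falls from (1/2)(5.3333)(26.6667) = 71.1111 to (1/2)(2.6667)(13.3333) = 17.7778, a change of -53.3333.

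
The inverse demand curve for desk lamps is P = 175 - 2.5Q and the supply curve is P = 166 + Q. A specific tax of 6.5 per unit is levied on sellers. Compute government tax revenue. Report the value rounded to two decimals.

4.64

Without the tax, 175 - 2.5Q = 166 + Q so Q* = 2.5714 and P* = 168.5714.
A tax on sellers shifts supply up by 6.5: 175 - 2.5Q = 166 + Q + 6.5, so Q_t = 0.7143. Buyers pay P_b = 173.2143; sellers receive P_s = P_b - 6.5 = 166.7143.
Tax revenue = t x Q_t = 6.5 x 0.7143 = 4.6429.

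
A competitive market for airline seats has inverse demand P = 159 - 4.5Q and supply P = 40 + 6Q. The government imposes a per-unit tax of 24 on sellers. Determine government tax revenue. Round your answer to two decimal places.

Pre-tax equilibrium: 159 - 4.5Q = 40 + 6Q gives Q* = 11.3333, P* = 108.
With the tax, sellers need 24 more per unit: 159 - 4.5Q = 40 + 6Q + 24, so Q_t = 9.0476. Buyers pay P_b = 118.2857; sellers receive P_s = P_b - 24 = 94.2857.
Tax revenue = t x Q_t = 24 x 9.0476 = 217.1429.

217.14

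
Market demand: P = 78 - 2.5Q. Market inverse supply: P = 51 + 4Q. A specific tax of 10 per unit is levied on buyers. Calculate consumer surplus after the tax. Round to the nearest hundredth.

Without the tax, 78 - 2.5Q = 51 + 4Q so Q* = 4.1538 and P* = 67.6154.
With the tax, buyers' net willingness to pay falls by 10: (78 - 10) - 2.5Q = 51 + 4Q, so Q_t = 2.6154. Buyers pay P_b = 71.4615; sellers receive P_s = P_b - 10 = 61.4615.
CS = (1/2)(Q_t)(78 - P_b) = (1/2)(2.6154)(6.5385) = 8.5503.

8.55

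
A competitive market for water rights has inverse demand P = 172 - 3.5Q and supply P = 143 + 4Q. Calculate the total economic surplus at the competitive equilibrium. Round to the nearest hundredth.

56.07

Equilibrium: 172 - 3.5Q = 143 + 4Q, so Q* = 3.8667 and P* = 158.4667.
CS = (1/2)(3.8667)(13.5333) = 26.1644 and PS = (1/2)(3.8667)(15.4667) = 29.9022, so total surplus = 56.0667.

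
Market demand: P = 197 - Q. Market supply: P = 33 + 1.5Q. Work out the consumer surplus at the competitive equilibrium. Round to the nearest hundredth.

2151.68

Set 197 - Q = 33 + 1.5Q, which gives 164 = 2.5Q, so Q* = 65.6 and P* = 197 - (65.6) = 131.4.
Consumer surplus is the triangle under demand above P*: (1/2)(65.6)(197 - 131.4) = (1/2)(65.6)(65.6) = 2151.68.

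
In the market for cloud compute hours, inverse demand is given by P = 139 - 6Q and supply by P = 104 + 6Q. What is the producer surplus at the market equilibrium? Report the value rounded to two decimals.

25.52

Equilibrium: 139 - 6Q = 104 + 6Q, so Q* = 2.9167 and P* = 121.5.
Producer surplus is the triangle above supply below P*: (1/2)(2.9167)(121.5 - 104) = (1/2)(2.9167)(17.5) = 25.5208.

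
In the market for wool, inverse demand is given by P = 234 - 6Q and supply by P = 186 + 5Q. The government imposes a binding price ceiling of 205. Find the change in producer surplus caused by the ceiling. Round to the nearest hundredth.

-11.50

Without the control, 234 - 6Q = 186 + 5Q so Q* = 4.3636 and P* = 207.8182.
At the ceiling price 205, quantity supplied is (205 - 186)/5 = 3.8; supply is the short side, so Q = 3.8 trades at P = 205.
PS goes from (1/2)(4.3636)(21.8182) = 47.6033 to 36.1 (computed as (205 - 186)(3.8) - (1/2)(5)(3.8)^2), a change of -11.5033.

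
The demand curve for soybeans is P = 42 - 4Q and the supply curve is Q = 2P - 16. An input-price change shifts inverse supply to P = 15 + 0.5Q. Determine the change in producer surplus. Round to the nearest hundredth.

-5.27

Rewriting supply in inverse form: P = 8 + 0.5Q.
Initial equilibrium: Q_0 = 7.5556, P_0 = 11.7778; CS_0 = (1/2)(7.5556)(30.2222) = 114.1728, PS_0 = (1/2)(7.5556)(3.7778) = 14.2716.
New equilibrium: 42 - 4Q = 15 + 0.5Q gives Q_1 = 6, P_1 = 18; CS_1 = 72, PS_1 = 9.
Change in producer surplus = 9 - 14.2716 = -5.2716.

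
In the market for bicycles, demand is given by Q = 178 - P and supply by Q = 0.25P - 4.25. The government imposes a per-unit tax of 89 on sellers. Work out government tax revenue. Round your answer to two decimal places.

Rewriting demand in inverse form: P = 178 - Q.
Rewriting supply in inverse form: P = 17 + 4Q.
Without the tax, 178 - Q = 17 + 4Q so Q* = 32.2 and P* = 145.8.
A tax on sellers shifts supply up by 89: 178 - Q = 17 + 4Q + 89, so Q_t = 14.4. Buyers pay P_b = 163.6; sellers receive P_s = P_b - 89 = 74.6.
Tax revenue = t x Q_t = 89 x 14.4 = 1281.6.

1281.60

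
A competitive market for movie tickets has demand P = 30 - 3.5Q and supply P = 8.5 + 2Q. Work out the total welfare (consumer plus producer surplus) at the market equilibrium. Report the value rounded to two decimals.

42.02

Equilibrium: 30 - 3.5Q = 8.5 + 2Q, so Q* = 3.9091 and P* = 16.3182.
Total surplus is the full triangle between the curves from 0 to Q*: (1/2)(3.9091)(30 - 8.5) = 42.0227.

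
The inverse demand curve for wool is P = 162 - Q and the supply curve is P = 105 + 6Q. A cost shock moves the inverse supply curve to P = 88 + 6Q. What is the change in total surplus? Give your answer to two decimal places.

Initial equilibrium: Q_0 = 8.1429, P_0 = 153.8571; CS_0 = (1/2)(8.1429)(8.1429) = 33.1531, PS_0 = (1/2)(8.1429)(48.8571) = 198.9184.
New equilibrium: 162 - Q = 88 + 6Q gives Q_1 = 10.5714, P_1 = 151.4286; CS_1 = 55.8776, PS_1 = 335.2653.
Change in total surplus = (55.8776 + 335.2653) - (33.1531 + 198.9184) = 159.0714.

159.07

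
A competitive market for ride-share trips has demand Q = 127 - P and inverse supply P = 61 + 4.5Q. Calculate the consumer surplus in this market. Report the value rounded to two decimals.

Rewriting demand in inverse form: P = 127 - Q.
Setting demand equal to supply, 66 = 5.5Q, so Q* = 12 and P* = 115.
The demand choke price is 127, so CS = (1/2)(Q*)(127 - P*) = (1/2)(12)(12) = 72.

72.00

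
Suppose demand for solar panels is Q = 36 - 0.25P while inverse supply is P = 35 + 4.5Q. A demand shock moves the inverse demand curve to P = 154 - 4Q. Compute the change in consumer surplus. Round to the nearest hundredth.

63.11

Rewriting demand in inverse form: P = 144 - 4Q.
Initial equilibrium: Q_0 = 12.8235, P_0 = 92.7059; CS_0 = (1/2)(12.8235)(51.2941) = 328.8858, PS_0 = (1/2)(12.8235)(57.7059) = 369.9965.
New equilibrium: 154 - 4Q = 35 + 4.5Q gives Q_1 = 14, P_1 = 98; CS_1 = 392, PS_1 = 441.
Change in consumer surplus = 392 - 328.8858 = 63.1142.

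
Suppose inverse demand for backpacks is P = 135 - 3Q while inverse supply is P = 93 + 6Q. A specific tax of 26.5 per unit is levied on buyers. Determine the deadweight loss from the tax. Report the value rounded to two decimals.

39.01

Pre-tax equilibrium: 135 - 3Q = 93 + 6Q gives Q* = 4.6667, P* = 121.
A tax on buyers shifts demand down by 26.5: (135 - 26.5) - 3Q = 93 + 6Q, so Q_t = 1.7222. Buyers pay P_b = 129.8333; sellers receive P_s = P_b - 26.5 = 103.3333.
Deadweight loss is the triangle between the curves from Q_t to Q*: (1/2)(4.6667 - 1.7222)(26.5) = 39.0139.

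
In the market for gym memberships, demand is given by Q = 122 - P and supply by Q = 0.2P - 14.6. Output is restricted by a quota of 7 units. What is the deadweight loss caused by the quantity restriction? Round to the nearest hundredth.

4.08

Rewriting demand in inverse form: P = 122 - Q.
Rewriting supply in inverse form: P = 73 + 5Q.
Without the quota, 122 - Q = 73 + 5Q gives Q* = 8.1667.
At Q = 7 the demand price is 122 - (7) = 115 and the supply price is 73 + 5(7) = 108.
Deadweight loss is the triangle between the curves from 7 to 8.1667: (1/2)(115 - 108)(8.1667 - 7) = 4.0833.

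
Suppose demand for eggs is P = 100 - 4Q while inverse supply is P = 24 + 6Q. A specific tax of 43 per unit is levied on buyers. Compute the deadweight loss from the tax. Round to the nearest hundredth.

Pre-tax equilibrium: 100 - 4Q = 24 + 6Q gives Q* = 7.6, P* = 69.6.
With the tax, buyers' net willingness to pay falls by 43: (100 - 43) - 4Q = 24 + 6Q, so Q_t = 3.3. Buyers pay P_b = 86.8; sellers receive P_s = P_b - 43 = 43.8.
Deadweight loss is the triangle between the curves from Q_t to Q*: (1/2)(7.6 - 3.3)(43) = 92.45.

92.45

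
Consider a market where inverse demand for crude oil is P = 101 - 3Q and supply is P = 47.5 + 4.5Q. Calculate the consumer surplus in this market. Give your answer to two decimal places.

76.33

Set 101 - 3Q = 47.5 + 4.5Q, which gives 53.5 = 7.5Q, so Q* = 7.1333 and P* = 101 - 3(7.1333) = 79.6.
Consumer surplus is the triangle under demand above P*: (1/2)(7.1333)(101 - 79.6) = (1/2)(7.1333)(21.4) = 76.3267.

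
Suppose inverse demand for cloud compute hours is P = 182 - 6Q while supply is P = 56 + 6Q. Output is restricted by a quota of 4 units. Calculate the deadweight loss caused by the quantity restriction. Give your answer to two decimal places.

253.50

Without the quota, 182 - 6Q = 56 + 6Q gives Q* = 10.5.
At Q = 4 the demand price is 182 - 6(4) = 158 and the supply price is 56 + 6(4) = 80.
Deadweight loss is the triangle between the curves from 4 to 10.5: (1/2)(158 - 80)(10.5 - 4) = 253.5.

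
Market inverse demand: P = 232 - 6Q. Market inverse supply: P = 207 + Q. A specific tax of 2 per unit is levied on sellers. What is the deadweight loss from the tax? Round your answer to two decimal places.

0.29

Pre-tax equilibrium: 232 - 6Q = 207 + Q gives Q* = 3.5714, P* = 210.5714.
A tax on sellers shifts supply up by 2: 232 - 6Q = 207 + Q + 2, so Q_t = 3.2857. Buyers pay P_b = 212.2857; sellers receive P_s = P_b - 2 = 210.2857.
The welfare triangle lost has base Q* - Q_t = 0.2857 and height t = 2, so DWL = (1/2)(0.2857)(2) = 0.2857.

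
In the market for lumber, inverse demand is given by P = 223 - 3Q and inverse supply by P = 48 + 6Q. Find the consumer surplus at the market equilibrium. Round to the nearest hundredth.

567.13

Equilibrium: 223 - 3Q = 48 + 6Q, so Q* = 19.4444 and P* = 164.6667.
Consumer surplus is the triangle under demand above P*: (1/2)(19.4444)(223 - 164.6667) = (1/2)(19.4444)(58.3333) = 567.1296.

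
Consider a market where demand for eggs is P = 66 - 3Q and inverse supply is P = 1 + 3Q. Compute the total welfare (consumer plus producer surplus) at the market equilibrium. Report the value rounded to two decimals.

Setting demand equal to supply, 65 = 6Q, so Q* = 10.8333 and P* = 33.5.
Total surplus is the full triangle between the curves from 0 to Q*: (1/2)(10.8333)(66 - 1) = 352.0833.

352.08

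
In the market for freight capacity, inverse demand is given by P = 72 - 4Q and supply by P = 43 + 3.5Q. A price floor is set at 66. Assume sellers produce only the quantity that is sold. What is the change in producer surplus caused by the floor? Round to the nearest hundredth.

Without the control, 72 - 4Q = 43 + 3.5Q so Q* = 3.8667 and P* = 56.5333.
At the floor price 66, quantity demanded is (72 - 66)/4 = 1.5; demand is the short side, so Q = 1.5 trades at P = 66.
PS goes from (1/2)(3.8667)(13.5333) = 26.1644 to 30.5625 (computed as (66 - 43)(1.5) - (1/2)(3.5)(1.5)^2), a change of 4.3981.

4.40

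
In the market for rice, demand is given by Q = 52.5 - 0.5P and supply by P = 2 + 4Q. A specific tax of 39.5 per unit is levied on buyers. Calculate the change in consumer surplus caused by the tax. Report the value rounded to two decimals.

Rewriting demand in inverse form: P = 105 - 2Q.
Without the tax, 105 - 2Q = 2 + 4Q so Q* = 17.1667 and P* = 70.6667.
A tax on buyers shifts demand down by 39.5: (105 - 39.5) - 2Q = 2 + 4Q, so Q_t = 10.5833. Buyers pay P_b = 83.8333; sellers receive P_s = P_b - 39.5 = 44.3333.
CS falls from (1/2)(17.1667)(34.3333) = 294.6944 to (1/2)(10.5833)(21.1667) = 112.0069, a change of -182.6875.

-182.69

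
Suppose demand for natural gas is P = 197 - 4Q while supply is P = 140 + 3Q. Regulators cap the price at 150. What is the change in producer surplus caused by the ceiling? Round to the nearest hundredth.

Free-market equilibrium: 197 - 4Q = 140 + 3Q gives Q* = 8.1429, P* = 164.4286.
At P = 150, sellers supply (150 - 140)/3 = 3.3333 while buyers want more, so the quantity traded is 3.3333 at price 150.
PS goes from (1/2)(8.1429)(24.4286) = 99.4592 to 16.6667 (computed as (150 - 140)(3.3333) - (1/2)(3)(3.3333)^2), a change of -82.7925.

-82.79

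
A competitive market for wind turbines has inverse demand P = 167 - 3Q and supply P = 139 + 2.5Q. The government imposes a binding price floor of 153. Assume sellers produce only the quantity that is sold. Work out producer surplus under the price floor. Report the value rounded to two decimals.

Free-market equilibrium: 167 - 3Q = 139 + 2.5Q gives Q* = 5.0909, P* = 151.7273.
At the floor price 153, quantity demanded is (167 - 153)/3 = 4.6667; demand is the short side, so Q = 4.6667 trades at P = 153.
The supply price at Q = 4.6667 is 150.6667. PS is the trapezoid between 153 and supply over [0, 4.6667]: (1/2)[(153 - 139) + (153 - 150.6667)](4.6667) = 38.1111.

38.11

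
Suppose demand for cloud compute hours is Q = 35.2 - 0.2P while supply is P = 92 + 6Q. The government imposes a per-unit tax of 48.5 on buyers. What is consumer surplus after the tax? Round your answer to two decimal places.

Rewriting demand in inverse form: P = 176 - 5Q.
Without the tax, 176 - 5Q = 92 + 6Q so Q* = 7.6364 and P* = 137.8182.
With the tax, buyers' net willingness to pay falls by 48.5: (176 - 48.5) - 5Q = 92 + 6Q, so Q_t = 3.2273. Buyers pay P_b = 159.8636; sellers receive P_s = P_b - 48.5 = 111.3636.
Consumer surplus is the triangle under demand above P_b: (1/2)(3.2273)(176 - 159.8636) = 26.0382.

26.04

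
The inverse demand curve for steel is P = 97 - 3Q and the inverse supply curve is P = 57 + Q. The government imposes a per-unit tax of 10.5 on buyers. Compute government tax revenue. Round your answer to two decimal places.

77.44

Without the tax, 97 - 3Q = 57 + Q so Q* = 10 and P* = 67.
A tax on buyers shifts demand down by 10.5: (97 - 10.5) - 3Q = 57 + Q, so Q_t = 7.375. Buyers pay P_b = 74.875; sellers receive P_s = P_b - 10.5 = 64.375.
Revenue is the tax times quantity traded: 10.5 x 7.375 = 77.4375.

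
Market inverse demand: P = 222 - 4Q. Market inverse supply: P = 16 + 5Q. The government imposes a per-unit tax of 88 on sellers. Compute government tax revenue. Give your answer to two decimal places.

Pre-tax equilibrium: 222 - 4Q = 16 + 5Q gives Q* = 22.8889, P* = 130.4444.
A tax on sellers shifts supply up by 88: 222 - 4Q = 16 + 5Q + 88, so Q_t = 13.1111. Buyers pay P_b = 169.5556; sellers receive P_s = P_b - 88 = 81.5556.
Revenue is the tax times quantity traded: 88 x 13.1111 = 1153.7778.

1153.78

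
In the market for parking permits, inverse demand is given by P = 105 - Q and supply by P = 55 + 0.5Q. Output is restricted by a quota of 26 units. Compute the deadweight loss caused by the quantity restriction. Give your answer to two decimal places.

40.33

Without the quota, 105 - Q = 55 + 0.5Q gives Q* = 33.3333.
At Q = 26 the demand price is 105 - (26) = 79 and the supply price is 55 + 0.5(26) = 68.
DWL = (1/2)(gap between curves at 26) x (Q* - 26) = (1/2)(11)(7.3333) = 40.3333.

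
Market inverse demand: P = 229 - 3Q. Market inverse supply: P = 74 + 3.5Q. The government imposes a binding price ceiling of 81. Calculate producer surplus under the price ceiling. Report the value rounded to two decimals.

Without the control, 229 - 3Q = 74 + 3.5Q so Q* = 23.8462 and P* = 157.4615.
At P = 81, sellers supply (81 - 74)/3.5 = 2 while buyers want more, so the quantity traded is 2 at price 81.
PS is the triangle above supply below 81: (1/2)(2)(81 - 74) = 7.

7.00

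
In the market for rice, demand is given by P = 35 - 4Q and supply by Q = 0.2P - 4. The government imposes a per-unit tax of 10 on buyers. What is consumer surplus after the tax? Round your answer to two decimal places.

0.62

Rewriting supply in inverse form: P = 20 + 5Q.
Without the tax, 35 - 4Q = 20 + 5Q so Q* = 1.6667 and P* = 28.3333.
With the tax, buyers' net willingness to pay falls by 10: (35 - 10) - 4Q = 20 + 5Q, so Q_t = 0.5556. Buyers pay P_b = 32.7778; sellers receive P_s = P_b - 10 = 22.7778.
CS = (1/2)(Q_t)(35 - P_b) = (1/2)(0.5556)(2.2222) = 0.6173.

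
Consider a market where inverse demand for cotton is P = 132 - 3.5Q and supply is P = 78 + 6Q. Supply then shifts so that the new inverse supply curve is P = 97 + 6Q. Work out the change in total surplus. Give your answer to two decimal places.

Initial equilibrium: Q_0 = 5.6842, P_0 = 112.1053; CS_0 = (1/2)(5.6842)(19.8947) = 56.5429, PS_0 = (1/2)(5.6842)(34.1053) = 96.9307.
New equilibrium: 132 - 3.5Q = 97 + 6Q gives Q_1 = 3.6842, P_1 = 119.1053; CS_1 = 23.7535, PS_1 = 40.7202.
Change in total surplus = (23.7535 + 40.7202) - (56.5429 + 96.9307) = -89.

-89.00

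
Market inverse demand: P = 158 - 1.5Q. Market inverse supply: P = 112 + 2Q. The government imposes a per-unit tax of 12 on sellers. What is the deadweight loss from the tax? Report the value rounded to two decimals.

20.57

Pre-tax equilibrium: 158 - 1.5Q = 112 + 2Q gives Q* = 13.1429, P* = 138.2857.
With the tax, sellers need 12 more per unit: 158 - 1.5Q = 112 + 2Q + 12, so Q_t = 9.7143. Buyers pay P_b = 143.4286; sellers receive P_s = P_b - 12 = 131.4286.
The welfare triangle lost has base Q* - Q_t = 3.4286 and height t = 12, so DWL = (1/2)(3.4286)(12) = 20.5714.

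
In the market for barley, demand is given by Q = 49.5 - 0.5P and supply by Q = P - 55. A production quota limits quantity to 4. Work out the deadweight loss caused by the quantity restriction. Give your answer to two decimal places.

170.67

Rewriting demand in inverse form: P = 99 - 2Q.
Rewriting supply in inverse form: P = 55 + Q.
Unrestricted equilibrium: Q* = (99 - 55)/(2 + 1) = 14.6667.
At Q = 4 the demand price is 99 - 2(4) = 91 and the supply price is 55 + (4) = 59.
Deadweight loss is the triangle between the curves from 4 to 14.6667: (1/2)(91 - 59)(14.6667 - 4) = 170.6667.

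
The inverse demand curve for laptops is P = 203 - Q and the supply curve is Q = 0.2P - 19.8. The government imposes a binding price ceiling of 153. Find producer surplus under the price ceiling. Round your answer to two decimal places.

291.60

Rewriting supply in inverse form: P = 99 + 5Q.
Free-market equilibrium: 203 - Q = 99 + 5Q gives Q* = 17.3333, P* = 185.6667.
At the ceiling price 153, quantity supplied is (153 - 99)/5 = 10.8; supply is the short side, so Q = 10.8 trades at P = 153.
PS is the triangle above supply below 153: (1/2)(10.8)(153 - 99) = 291.6.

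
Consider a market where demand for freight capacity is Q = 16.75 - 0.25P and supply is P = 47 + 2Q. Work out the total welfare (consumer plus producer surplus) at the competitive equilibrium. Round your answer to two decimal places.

Rewriting demand in inverse form: P = 67 - 4Q.
Setting demand equal to supply, 20 = 6Q, so Q* = 3.3333 and P* = 53.6667.
CS = (1/2)(3.3333)(13.3333) = 22.2222 and PS = (1/2)(3.3333)(6.6667) = 11.1111, so total surplus = 33.3333.

33.33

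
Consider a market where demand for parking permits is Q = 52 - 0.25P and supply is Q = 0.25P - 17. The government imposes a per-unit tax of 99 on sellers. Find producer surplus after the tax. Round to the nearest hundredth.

Rewriting demand in inverse form: P = 208 - 4Q.
Rewriting supply in inverse form: P = 68 + 4Q.
Pre-tax equilibrium: 208 - 4Q = 68 + 4Q gives Q* = 17.5, P* = 138.
With the tax, sellers need 99 more per unit: 208 - 4Q = 68 + 4Q + 99, so Q_t = 5.125. Buyers pay P_b = 187.5; sellers receive P_s = P_b - 99 = 88.5.
PS = (1/2)(Q_t)(P_s - 68) = (1/2)(5.125)(20.5) = 52.5312.

52.53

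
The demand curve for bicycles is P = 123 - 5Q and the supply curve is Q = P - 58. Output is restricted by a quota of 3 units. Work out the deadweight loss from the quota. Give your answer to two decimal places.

184.08

Rewriting supply in inverse form: P = 58 + Q.
Without the quota, 123 - 5Q = 58 + Q gives Q* = 10.8333.
At Q = 3 the demand price is 123 - 5(3) = 108 and the supply price is 58 + (3) = 61.
Deadweight loss is the triangle between the curves from 3 to 10.8333: (1/2)(108 - 61)(10.8333 - 3) = 184.0833.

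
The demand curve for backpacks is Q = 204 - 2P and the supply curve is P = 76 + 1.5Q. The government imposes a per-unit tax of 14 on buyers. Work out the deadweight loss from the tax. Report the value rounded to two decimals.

Rewriting demand in inverse form: P = 102 - 0.5Q.
Pre-tax equilibrium: 102 - 0.5Q = 76 + 1.5Q gives Q* = 13, P* = 95.5.
With the tax, buyers' net willingness to pay falls by 14: (102 - 14) - 0.5Q = 76 + 1.5Q, so Q_t = 6. Buyers pay P_b = 99; sellers receive P_s = P_b - 14 = 85.
Deadweight loss is the triangle between the curves from Q_t to Q*: (1/2)(13 - 6)(14) = 49.

49.00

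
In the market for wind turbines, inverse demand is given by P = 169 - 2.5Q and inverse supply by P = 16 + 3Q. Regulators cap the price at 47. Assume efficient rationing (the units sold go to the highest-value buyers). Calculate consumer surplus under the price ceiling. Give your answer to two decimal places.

1127.19

Free-market equilibrium: 169 - 2.5Q = 16 + 3Q gives Q* = 27.8182, P* = 99.4545.
At P = 47, sellers supply (47 - 16)/3 = 10.3333 while buyers want more, so the quantity traded is 10.3333 at price 47.
The demand price at Q = 10.3333 is 143.1667. CS is the trapezoid between demand and 47 over [0, 10.3333]: (1/2)[(169 - 47) + (143.1667 - 47)](10.3333) = 1127.1944.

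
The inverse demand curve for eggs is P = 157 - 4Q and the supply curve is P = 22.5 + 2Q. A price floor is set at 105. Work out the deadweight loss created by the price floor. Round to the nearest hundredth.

266.02

Free-market equilibrium: 157 - 4Q = 22.5 + 2Q gives Q* = 22.4167, P* = 67.3333.
At the floor price 105, quantity demanded is (157 - 105)/4 = 13; demand is the short side, so Q = 13 trades at P = 105.
The lost-trades triangle has base Q* - 13 = 9.4167 and height equal to the gap between the curves at Q = 13, which is 105 - 48.5 = 56.5. DWL = (1/2)(9.4167)(56.5) = 266.0208.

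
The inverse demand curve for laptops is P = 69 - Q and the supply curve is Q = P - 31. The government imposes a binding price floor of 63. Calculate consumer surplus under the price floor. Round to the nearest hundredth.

Rewriting supply in inverse form: P = 31 + Q.
Without the control, 69 - Q = 31 + Q so Q* = 19 and P* = 50.
At the floor price 63, quantity demanded is (69 - 63)/1 = 6; demand is the short side, so Q = 6 trades at P = 63.
CS is the triangle under demand above 63: (1/2)(6)(69 - 63) = 18.

18.00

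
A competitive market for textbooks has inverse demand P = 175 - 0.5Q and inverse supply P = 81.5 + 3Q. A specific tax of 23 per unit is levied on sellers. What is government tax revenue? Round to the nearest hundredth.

463.29

Pre-tax equilibrium: 175 - 0.5Q = 81.5 + 3Q gives Q* = 26.7143, P* = 161.6429.
With the tax, sellers need 23 more per unit: 175 - 0.5Q = 81.5 + 3Q + 23, so Q_t = 20.1429. Buyers pay P_b = 164.9286; sellers receive P_s = P_b - 23 = 141.9286.
Revenue is the tax times quantity traded: 23 x 20.1429 = 463.2857.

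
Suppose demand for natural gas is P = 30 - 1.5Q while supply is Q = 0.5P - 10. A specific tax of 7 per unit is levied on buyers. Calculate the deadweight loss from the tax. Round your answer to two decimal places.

Rewriting supply in inverse form: P = 20 + 2Q.
Without the tax, 30 - 1.5Q = 20 + 2Q so Q* = 2.8571 and P* = 25.7143.
With the tax, buyers' net willingness to pay falls by 7: (30 - 7) - 1.5Q = 20 + 2Q, so Q_t = 0.8571. Buyers pay P_b = 28.7143; sellers receive P_s = P_b - 7 = 21.7143.
Deadweight loss is the triangle between the curves from Q_t to Q*: (1/2)(2.8571 - 0.8571)(7) = 7.

7.00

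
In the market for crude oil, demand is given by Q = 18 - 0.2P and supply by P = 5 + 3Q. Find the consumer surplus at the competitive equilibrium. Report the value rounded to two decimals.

Rewriting demand in inverse form: P = 90 - 5Q.
Setting demand equal to supply, 85 = 8Q, so Q* = 10.625 and P* = 36.875.
CS is the area between the demand curve and P* from 0 to Q*: (1/2)(10.625)(53.125) = 282.2266.

282.23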